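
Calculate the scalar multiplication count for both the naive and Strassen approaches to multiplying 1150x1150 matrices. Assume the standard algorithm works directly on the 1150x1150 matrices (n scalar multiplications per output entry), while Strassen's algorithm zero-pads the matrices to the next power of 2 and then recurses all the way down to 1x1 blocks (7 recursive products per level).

Matrix multiplication for 1150x1150 matrices:

Strassen's algorithm requires power-of-2 dimensions. Pad 1150x1150 to 2048x2048 (next power of 2).

Standard algorithm: 1150^3 = 1520875000 multiplications
Strassen's algorithm: 7^(log2(2048)) = 7^11 = 1977326743 multiplications
Difference: 1520875000 - 1977326743 = -456451743 (Strassen uses MORE here due to padding overhead — for small or just-over-power-of-2 n, padding can outweigh the per-level savings)

Standard: 1520875000 multiplications (1150^3). Strassen: 1977326743 multiplications (7^11, after padding to 2048x2048). Strassen reduces 8 recursive multiplications to 7 at each level.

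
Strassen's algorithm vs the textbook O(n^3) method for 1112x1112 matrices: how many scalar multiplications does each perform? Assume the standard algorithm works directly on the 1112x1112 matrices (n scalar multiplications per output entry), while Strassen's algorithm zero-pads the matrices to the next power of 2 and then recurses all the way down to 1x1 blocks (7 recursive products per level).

Matrix multiplication for 1112x1112 matrices:

Strassen's algorithm requires power-of-2 dimensions. Pad 1112x1112 to 2048x2048 (next power of 2).

Standard algorithm: 1112^3 = 1375036928 multiplications
Strassen's algorithm: 7^(log2(2048)) = 7^11 = 1977326743 multiplications
Difference: 1375036928 - 1977326743 = -602289815 (Strassen uses MORE here due to padding overhead — for small or just-over-power-of-2 n, padding can outweigh the per-level savings)

Standard: 1375036928 multiplications (1112^3). Strassen: 1977326743 multiplications (7^11, after padding to 2048x2048). Strassen reduces 8 recursive multiplications to 7 at each level.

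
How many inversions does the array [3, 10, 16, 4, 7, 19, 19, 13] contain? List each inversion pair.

Finding inversions in [3, 10, 16, 4, 7, 19, 19, 13]:

(1, 3): arr[1]=10 > arr[3]=4
(1, 4): arr[1]=10 > arr[4]=7
(2, 3): arr[2]=16 > arr[3]=4
(2, 4): arr[2]=16 > arr[4]=7
(2, 7): arr[2]=16 > arr[7]=13
(5, 7): arr[5]=19 > arr[7]=13
(6, 7): arr[6]=19 > arr[7]=13

Total inversions: 7

The array has 7 inversion(s): (1,3), (1,4), (2,3), (2,4), (2,7), (5,7), (6,7). Each pair (i,j) satisfies i < j and arr[i] > arr[j].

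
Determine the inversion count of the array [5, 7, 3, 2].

Finding inversions in [5, 7, 3, 2]:

(0, 2): arr[0]=5 > arr[2]=3
(0, 3): arr[0]=5 > arr[3]=2
(1, 2): arr[1]=7 > arr[2]=3
(1, 3): arr[1]=7 > arr[3]=2
(2, 3): arr[2]=3 > arr[3]=2

Total inversions: 5

The array has 5 inversion(s): (0,2), (0,3), (1,2), (1,3), (2,3). Each pair (i,j) satisfies i < j and arr[i] > arr[j].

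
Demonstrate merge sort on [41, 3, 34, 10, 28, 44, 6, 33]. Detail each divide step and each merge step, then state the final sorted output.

Merge sort trace:

Split: [41, 3, 34, 10, 28, 44, 6, 33] -> [41, 3, 34, 10] and [28, 44, 6, 33]
  Split: [41, 3, 34, 10] -> [41, 3] and [34, 10]
    Split: [41, 3] -> [41] and [3]
    Merge: [41] + [3] -> [3, 41]
    Split: [34, 10] -> [34] and [10]
    Merge: [34] + [10] -> [10, 34]
  Merge: [3, 41] + [10, 34] -> [3, 10, 34, 41]
  Split: [28, 44, 6, 33] -> [28, 44] and [6, 33]
    Split: [28, 44] -> [28] and [44]
    Merge: [28] + [44] -> [28, 44]
    Split: [6, 33] -> [6] and [33]
    Merge: [6] + [33] -> [6, 33]
  Merge: [28, 44] + [6, 33] -> [6, 28, 33, 44]
Merge: [3, 10, 34, 41] + [6, 28, 33, 44] -> [3, 6, 10, 28, 33, 34, 41, 44]

Final sorted array: [3, 6, 10, 28, 33, 34, 41, 44]

The merge sort proceeds by recursively splitting the array and merging sorted halves.
After all merges, the sorted array is [3, 6, 10, 28, 33, 34, 41, 44].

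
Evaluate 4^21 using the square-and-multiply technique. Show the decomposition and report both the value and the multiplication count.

Computing 4^21 by squaring (build up from 4^1; each line after the first costs one multiplication):

4^1 = 4
4^2 = (4^1)^2 = 4^2 = 16
4^4 = (4^2)^2 = 16^2 = 256
4^5 = 4 * 4^4 = 4 * 256 = 1024
4^10 = (4^5)^2 = 1024^2 = 1048576
4^20 = (4^10)^2 = 1048576^2 = 1099511627776
4^21 = 4 * 4^20 = 4 * 1099511627776 = 4398046511104

Result: 4398046511104
Multiplications needed: 6 (6 lines after 4^1)

4^21 = 4398046511104. Using exponentiation by squaring, this requires 6 multiplications. The key idea: if the exponent is even, square the half-power; if odd, multiply by the base once.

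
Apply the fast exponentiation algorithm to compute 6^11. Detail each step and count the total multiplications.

Computing 6^11 by squaring (build up from 6^1; each line after the first costs one multiplication):

6^1 = 6
6^2 = (6^1)^2 = 6^2 = 36
6^4 = (6^2)^2 = 36^2 = 1296
6^5 = 6 * 6^4 = 6 * 1296 = 7776
6^10 = (6^5)^2 = 7776^2 = 60466176
6^11 = 6 * 6^10 = 6 * 60466176 = 362797056

Result: 362797056
Multiplications needed: 5 (5 lines after 6^1)

6^11 = 362797056. Using exponentiation by squaring, this requires 5 multiplications. The key idea: if the exponent is even, square the half-power; if odd, multiply by the base once.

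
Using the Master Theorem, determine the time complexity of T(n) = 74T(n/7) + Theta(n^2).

Master Theorem for T(n) = 74T(n/7) + O(n^2):

a = 74, b = 7, c = 2
log_b(a) = log_7(74) = 2.2119

Case 1: c = 2 < log_7(74) = 2.2119
T(n) = O(n^(log_7 74))

For T(n) = 74T(n/7) + O(n^2): log_7(74) = 2.2119. This is Case 1 of the Master Theorem (c < log_b(a), work dominated by leaves), giving O(n^(log_7 74)).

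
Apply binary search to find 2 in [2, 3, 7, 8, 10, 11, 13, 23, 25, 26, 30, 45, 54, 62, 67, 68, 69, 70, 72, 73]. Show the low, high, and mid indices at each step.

Binary search for 2 in [2, 3, 7, 8, 10, 11, 13, 23, 25, 26, 30, 45, 54, 62, 67, 68, 69, 70, 72, 73]:

lo=0, hi=19, mid=9, arr[mid]=26 -> 26 > 2, search left half
lo=0, hi=8, mid=4, arr[mid]=10 -> 10 > 2, search left half
lo=0, hi=3, mid=1, arr[mid]=3 -> 3 > 2, search left half
lo=0, hi=0, mid=0, arr[mid]=2 -> Found target at index 0!

Binary search finds 2 at index 0 after 4 comparisons. The search repeatedly halves the search space by comparing with the middle element.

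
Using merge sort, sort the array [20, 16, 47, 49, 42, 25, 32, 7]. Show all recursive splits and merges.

Merge sort trace:

Split: [20, 16, 47, 49, 42, 25, 32, 7] -> [20, 16, 47, 49] and [42, 25, 32, 7]
  Split: [20, 16, 47, 49] -> [20, 16] and [47, 49]
    Split: [20, 16] -> [20] and [16]
    Merge: [20] + [16] -> [16, 20]
    Split: [47, 49] -> [47] and [49]
    Merge: [47] + [49] -> [47, 49]
  Merge: [16, 20] + [47, 49] -> [16, 20, 47, 49]
  Split: [42, 25, 32, 7] -> [42, 25] and [32, 7]
    Split: [42, 25] -> [42] and [25]
    Merge: [42] + [25] -> [25, 42]
    Split: [32, 7] -> [32] and [7]
    Merge: [32] + [7] -> [7, 32]
  Merge: [25, 42] + [7, 32] -> [7, 25, 32, 42]
Merge: [16, 20, 47, 49] + [7, 25, 32, 42] -> [7, 16, 20, 25, 32, 42, 47, 49]

Final sorted array: [7, 16, 20, 25, 32, 42, 47, 49]

The merge sort proceeds by recursively splitting the array and merging sorted halves.
After all merges, the sorted array is [7, 16, 20, 25, 32, 42, 47, 49].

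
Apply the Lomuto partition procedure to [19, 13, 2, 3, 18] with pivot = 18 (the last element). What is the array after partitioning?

Lomuto partition with pivot = 18:

Initial array: [19, 13, 2, 3, 18]

arr[0]=19 > 18: no swap
arr[1]=13 <= 18: swap with position 0, array becomes [13, 19, 2, 3, 18]
arr[2]=2 <= 18: swap with position 1, array becomes [13, 2, 19, 3, 18]
arr[3]=3 <= 18: swap with position 2, array becomes [13, 2, 3, 19, 18]

Place pivot at position 3: [13, 2, 3, 18, 19]
Pivot position: 3

After partitioning with pivot 18, the array becomes [13, 2, 3, 18, 19]. The pivot is placed at index 3. All elements to the left of the pivot are <= 18, and all elements to the right are > 18.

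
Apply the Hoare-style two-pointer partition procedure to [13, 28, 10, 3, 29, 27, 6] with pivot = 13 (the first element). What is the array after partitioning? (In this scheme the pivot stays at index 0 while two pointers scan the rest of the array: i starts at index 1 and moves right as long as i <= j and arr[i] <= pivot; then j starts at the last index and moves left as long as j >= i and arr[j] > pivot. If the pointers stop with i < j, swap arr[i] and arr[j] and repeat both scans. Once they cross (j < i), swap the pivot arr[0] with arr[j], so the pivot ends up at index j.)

Hoare-style two-pointer partition with pivot = 13:

Initial array: [13, 28, 10, 3, 29, 27, 6]

Pointers start at i = 1, j = 6.
i stops at index 1 (arr[1]=28 > 13), j stops at index 6 (arr[6]=6 <= 13): swap arr[1] and arr[6], array becomes [13, 6, 10, 3, 29, 27, 28]
i ends at 4, j ends at 3: the pointers have crossed (j < i), so scanning stops.

Swap pivot arr[0] with arr[3] to place pivot at position 3: [3, 6, 10, 13, 29, 27, 28]
Pivot position: 3

After partitioning with pivot 13, the array becomes [3, 6, 10, 13, 29, 27, 28]. The pivot is placed at index 3. All elements to the left of the pivot are <= 13, and all elements to the right are > 13.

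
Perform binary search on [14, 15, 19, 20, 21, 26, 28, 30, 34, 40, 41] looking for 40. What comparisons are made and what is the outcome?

Binary search for 40 in [14, 15, 19, 20, 21, 26, 28, 30, 34, 40, 41]:

lo=0, hi=10, mid=5, arr[mid]=26 -> 26 < 40, search right half
lo=6, hi=10, mid=8, arr[mid]=34 -> 34 < 40, search right half
lo=9, hi=10, mid=9, arr[mid]=40 -> Found target at index 9!

Binary search finds 40 at index 9 after 3 comparisons. The search repeatedly halves the search space by comparing with the middle element.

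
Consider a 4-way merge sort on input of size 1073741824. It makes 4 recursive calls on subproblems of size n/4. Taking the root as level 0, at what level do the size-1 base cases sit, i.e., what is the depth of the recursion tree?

For divide and conquer with division factor 4:

Problem sizes at each level:
Level 0: 1073741824
Level 1: 268435456
Level 2: 67108864
Level 3: 16777216
Level 4: 4194304
Level 5: 1048576
Level 6: 262144
Level 7: 65536
Level 8: 16384
Level 9: 4096
Level 10: 1024
Level 11: 256
Level 12: 64
Level 13: 16
Level 14: 4
Level 15: 1

The root is level 0 and the size-1 base case is level 15 (the tree spans levels 0 through 15, i.e. 16 levels counting the root), so the depth is the number of divisions: log_4(1073741824) = 15

The recursion tree depth is log_4(1073741824) = 15. At each level, the problem size is divided by 4, so it takes 15 divisions to reduce to a base case of size 1. The algorithm makes 4 recursive calls at each level.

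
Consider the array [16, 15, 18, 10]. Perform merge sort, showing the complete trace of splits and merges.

Merge sort trace:

Split: [16, 15, 18, 10] -> [16, 15] and [18, 10]
  Split: [16, 15] -> [16] and [15]
  Merge: [16] + [15] -> [15, 16]
  Split: [18, 10] -> [18] and [10]
  Merge: [18] + [10] -> [10, 18]
Merge: [15, 16] + [10, 18] -> [10, 15, 16, 18]

Final sorted array: [10, 15, 16, 18]

The merge sort proceeds by recursively splitting the array and merging sorted halves.
After all merges, the sorted array is [10, 15, 16, 18].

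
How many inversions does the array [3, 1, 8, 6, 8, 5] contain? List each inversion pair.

Finding inversions in [3, 1, 8, 6, 8, 5]:

(0, 1): arr[0]=3 > arr[1]=1
(2, 3): arr[2]=8 > arr[3]=6
(2, 5): arr[2]=8 > arr[5]=5
(3, 5): arr[3]=6 > arr[5]=5
(4, 5): arr[4]=8 > arr[5]=5

Total inversions: 5

The array has 5 inversion(s): (0,1), (2,3), (2,5), (3,5), (4,5). Each pair (i,j) satisfies i < j and arr[i] > arr[j].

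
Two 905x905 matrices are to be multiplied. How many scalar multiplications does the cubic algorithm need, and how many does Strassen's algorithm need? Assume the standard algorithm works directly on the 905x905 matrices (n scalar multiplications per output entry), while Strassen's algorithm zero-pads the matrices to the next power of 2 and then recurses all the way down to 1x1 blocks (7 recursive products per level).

Matrix multiplication for 905x905 matrices:

Strassen's algorithm requires power-of-2 dimensions. Pad 905x905 to 1024x1024 (next power of 2).

Standard algorithm: 905^3 = 741217625 multiplications
Strassen's algorithm: 7^(log2(1024)) = 7^10 = 282475249 multiplications
Savings: 741217625 - 282475249 = 458742376 multiplications

Standard: 741217625 multiplications (905^3). Strassen: 282475249 multiplications (7^10, after padding to 1024x1024). Strassen reduces 8 recursive multiplications to 7 at each level.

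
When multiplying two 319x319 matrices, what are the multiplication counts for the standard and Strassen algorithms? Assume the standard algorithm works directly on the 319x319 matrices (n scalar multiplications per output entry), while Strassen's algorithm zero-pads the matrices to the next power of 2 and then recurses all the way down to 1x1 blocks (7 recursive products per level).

Matrix multiplication for 319x319 matrices:

Strassen's algorithm requires power-of-2 dimensions. Pad 319x319 to 512x512 (next power of 2).

Standard algorithm: 319^3 = 32461759 multiplications
Strassen's algorithm: 7^(log2(512)) = 7^9 = 40353607 multiplications
Difference: 32461759 - 40353607 = -7891848 (Strassen uses MORE here due to padding overhead — for small or just-over-power-of-2 n, padding can outweigh the per-level savings)

Standard: 32461759 multiplications (319^3). Strassen: 40353607 multiplications (7^9, after padding to 512x512). Strassen reduces 8 recursive multiplications to 7 at each level.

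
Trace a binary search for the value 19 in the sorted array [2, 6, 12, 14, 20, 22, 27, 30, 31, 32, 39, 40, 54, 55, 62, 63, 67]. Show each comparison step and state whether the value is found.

Binary search for 19 in [2, 6, 12, 14, 20, 22, 27, 30, 31, 32, 39, 40, 54, 55, 62, 63, 67]:

lo=0, hi=16, mid=8, arr[mid]=31 -> 31 > 19, search left half
lo=0, hi=7, mid=3, arr[mid]=14 -> 14 < 19, search right half
lo=4, hi=7, mid=5, arr[mid]=22 -> 22 > 19, search left half
lo=4, hi=4, mid=4, arr[mid]=20 -> 20 > 19, search left half
lo=4 > hi=3, target 19 not found

Binary search determines that 19 is not in the array after 4 comparisons. The search space was exhausted without finding the target.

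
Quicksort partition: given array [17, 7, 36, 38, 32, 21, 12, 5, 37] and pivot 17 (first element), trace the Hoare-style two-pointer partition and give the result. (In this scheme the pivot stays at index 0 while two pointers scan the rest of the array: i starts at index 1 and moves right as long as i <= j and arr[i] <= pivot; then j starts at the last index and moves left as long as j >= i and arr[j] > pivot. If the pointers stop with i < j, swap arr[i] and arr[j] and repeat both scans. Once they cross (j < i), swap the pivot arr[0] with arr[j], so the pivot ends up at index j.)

Hoare-style two-pointer partition with pivot = 17:

Initial array: [17, 7, 36, 38, 32, 21, 12, 5, 37]

Pointers start at i = 1, j = 8.
i stops at index 2 (arr[2]=36 > 17), j stops at index 7 (arr[7]=5 <= 17): swap arr[2] and arr[7], array becomes [17, 7, 5, 38, 32, 21, 12, 36, 37]
i stops at index 3 (arr[3]=38 > 17), j stops at index 6 (arr[6]=12 <= 17): swap arr[3] and arr[6], array becomes [17, 7, 5, 12, 32, 21, 38, 36, 37]
i ends at 4, j ends at 3: the pointers have crossed (j < i), so scanning stops.

Swap pivot arr[0] with arr[3] to place pivot at position 3: [12, 7, 5, 17, 32, 21, 38, 36, 37]
Pivot position: 3

After partitioning with pivot 17, the array becomes [12, 7, 5, 17, 32, 21, 38, 36, 37]. The pivot is placed at index 3. All elements to the left of the pivot are <= 17, and all elements to the right are > 17.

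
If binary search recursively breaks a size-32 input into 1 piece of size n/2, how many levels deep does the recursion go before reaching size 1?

For divide and conquer with division factor 2:

Problem sizes at each level:
Level 0: 32
Level 1: 16
Level 2: 8
Level 3: 4
Level 4: 2
Level 5: 1

The root is level 0 and the size-1 base case is level 5 (the tree spans levels 0 through 5, i.e. 6 levels counting the root), so the depth is the number of divisions: log_2(32) = 5

The recursion tree depth is log_2(32) = 5. At each level, the problem size is divided by 2, so it takes 5 divisions to reduce to a base case of size 1. The algorithm makes 1 recursive call at each level.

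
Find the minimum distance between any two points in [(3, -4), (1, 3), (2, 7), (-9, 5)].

Computing all pairwise distances among 4 points:

d((3, -4), (1, 3)) = 7.2801
d((3, -4), (2, 7)) = 11.0454
d((3, -4), (-9, 5)) = 15.0
d((1, 3), (2, 7)) = 4.1231 <-- minimum
d((1, 3), (-9, 5)) = 10.198
d((2, 7), (-9, 5)) = 11.1803

Closest pair: (1, 3) and (2, 7) with distance 4.1231

The closest pair is (1, 3) and (2, 7) with Euclidean distance 4.1231. For 4 points, brute-force pairwise comparison is shown above. For large n, the divide-and-conquer algorithm (sort by x, recurse on halves, check the dividing strip) achieves O(n log n).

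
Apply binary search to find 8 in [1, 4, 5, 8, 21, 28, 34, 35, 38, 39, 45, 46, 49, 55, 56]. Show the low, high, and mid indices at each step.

Binary search for 8 in [1, 4, 5, 8, 21, 28, 34, 35, 38, 39, 45, 46, 49, 55, 56]:

lo=0, hi=14, mid=7, arr[mid]=35 -> 35 > 8, search left half
lo=0, hi=6, mid=3, arr[mid]=8 -> Found target at index 3!

Binary search finds 8 at index 3 after 2 comparisons. The search repeatedly halves the search space by comparing with the middle element.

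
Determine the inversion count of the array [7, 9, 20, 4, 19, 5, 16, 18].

Finding inversions in [7, 9, 20, 4, 19, 5, 16, 18]:

(0, 3): arr[0]=7 > arr[3]=4
(0, 5): arr[0]=7 > arr[5]=5
(1, 3): arr[1]=9 > arr[3]=4
(1, 5): arr[1]=9 > arr[5]=5
(2, 3): arr[2]=20 > arr[3]=4
(2, 4): arr[2]=20 > arr[4]=19
(2, 5): arr[2]=20 > arr[5]=5
(2, 6): arr[2]=20 > arr[6]=16
(2, 7): arr[2]=20 > arr[7]=18
(4, 5): arr[4]=19 > arr[5]=5
(4, 6): arr[4]=19 > arr[6]=16
(4, 7): arr[4]=19 > arr[7]=18

Total inversions: 12

The array has 12 inversion(s): (0,3), (0,5), (1,3), (1,5), (2,3), (2,4), (2,5), (2,6), (2,7), (4,5), (4,6), (4,7). Each pair (i,j) satisfies i < j and arr[i] > arr[j].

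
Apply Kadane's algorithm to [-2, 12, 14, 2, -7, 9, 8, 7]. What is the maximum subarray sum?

Using Kadane's algorithm on [-2, 12, 14, 2, -7, 9, 8, 7]:

Scanning through the array:
Position 1 (value 12): max_ending_here = 12, max_so_far = 12
Position 2 (value 14): max_ending_here = 26, max_so_far = 26
Position 3 (value 2): max_ending_here = 28, max_so_far = 28
Position 4 (value -7): max_ending_here = 21, max_so_far = 28
Position 5 (value 9): max_ending_here = 30, max_so_far = 30
Position 6 (value 8): max_ending_here = 38, max_so_far = 38
Position 7 (value 7): max_ending_here = 45, max_so_far = 45

Maximum subarray: [12, 14, 2, -7, 9, 8, 7]
Maximum sum: 45

The maximum subarray is [12, 14, 2, -7, 9, 8, 7] with sum 45. This subarray runs from index 1 to index 7.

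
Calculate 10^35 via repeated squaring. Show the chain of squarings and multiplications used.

Computing 10^35 by squaring (build up from 10^1; each line after the first costs one multiplication):

10^1 = 10
10^2 = (10^1)^2 = 10^2 = 100
10^4 = (10^2)^2 = 100^2 = 10000
10^8 = (10^4)^2 = 10000^2 = 100000000
10^16 = (10^8)^2 = 100000000^2 = 10000000000000000
10^17 = 10 * 10^16 = 10 * 10000000000000000 = 100000000000000000
10^34 = (10^17)^2 = 100000000000000000^2 = 10000000000000000000000000000000000
10^35 = 10 * 10^34 = 10 * 10000000000000000000000000000000000 = 100000000000000000000000000000000000

Result: 100000000000000000000000000000000000
Multiplications needed: 7 (7 lines after 10^1)

10^35 = 100000000000000000000000000000000000. Using exponentiation by squaring, this requires 7 multiplications. The key idea: if the exponent is even, square the half-power; if odd, multiply by the base once.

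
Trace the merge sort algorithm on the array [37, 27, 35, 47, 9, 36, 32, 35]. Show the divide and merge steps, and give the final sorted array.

Merge sort trace:

Split: [37, 27, 35, 47, 9, 36, 32, 35] -> [37, 27, 35, 47] and [9, 36, 32, 35]
  Split: [37, 27, 35, 47] -> [37, 27] and [35, 47]
    Split: [37, 27] -> [37] and [27]
    Merge: [37] + [27] -> [27, 37]
    Split: [35, 47] -> [35] and [47]
    Merge: [35] + [47] -> [35, 47]
  Merge: [27, 37] + [35, 47] -> [27, 35, 37, 47]
  Split: [9, 36, 32, 35] -> [9, 36] and [32, 35]
    Split: [9, 36] -> [9] and [36]
    Merge: [9] + [36] -> [9, 36]
    Split: [32, 35] -> [32] and [35]
    Merge: [32] + [35] -> [32, 35]
  Merge: [9, 36] + [32, 35] -> [9, 32, 35, 36]
Merge: [27, 35, 37, 47] + [9, 32, 35, 36] -> [9, 27, 32, 35, 35, 36, 37, 47]

Final sorted array: [9, 27, 32, 35, 35, 36, 37, 47]

The merge sort proceeds by recursively splitting the array and merging sorted halves.
After all merges, the sorted array is [9, 27, 32, 35, 35, 36, 37, 47].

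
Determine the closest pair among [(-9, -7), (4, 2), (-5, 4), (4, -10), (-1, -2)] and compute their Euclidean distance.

Computing all pairwise distances among 5 points:

d((-9, -7), (4, 2)) = 15.8114
d((-9, -7), (-5, 4)) = 11.7047
d((-9, -7), (4, -10)) = 13.3417
d((-9, -7), (-1, -2)) = 9.434
d((4, 2), (-5, 4)) = 9.2195
d((4, 2), (4, -10)) = 12.0
d((4, 2), (-1, -2)) = 6.4031 <-- minimum
d((-5, 4), (4, -10)) = 16.6433
d((-5, 4), (-1, -2)) = 7.2111
d((4, -10), (-1, -2)) = 9.434

Closest pair: (4, 2) and (-1, -2) with distance 6.4031

The closest pair is (4, 2) and (-1, -2) with Euclidean distance 6.4031. For 5 points, brute-force pairwise comparison is shown above. For large n, the divide-and-conquer algorithm (sort by x, recurse on halves, check the dividing strip) achieves O(n log n).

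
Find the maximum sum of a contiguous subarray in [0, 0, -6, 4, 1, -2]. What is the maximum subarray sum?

Using Kadane's algorithm on [0, 0, -6, 4, 1, -2]:

Scanning through the array:
Position 1 (value 0): max_ending_here = 0, max_so_far = 0
Position 2 (value -6): max_ending_here = -6, max_so_far = 0
Position 3 (value 4): max_ending_here = 4, max_so_far = 4
Position 4 (value 1): max_ending_here = 5, max_so_far = 5
Position 5 (value -2): max_ending_here = 3, max_so_far = 5

Maximum subarray: [4, 1]
Maximum sum: 5

The maximum subarray is [4, 1] with sum 5. This subarray runs from index 3 to index 4.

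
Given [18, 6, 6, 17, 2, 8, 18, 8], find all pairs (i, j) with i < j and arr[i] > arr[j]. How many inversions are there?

Finding inversions in [18, 6, 6, 17, 2, 8, 18, 8]:

(0, 1): arr[0]=18 > arr[1]=6
(0, 2): arr[0]=18 > arr[2]=6
(0, 3): arr[0]=18 > arr[3]=17
(0, 4): arr[0]=18 > arr[4]=2
(0, 5): arr[0]=18 > arr[5]=8
(0, 7): arr[0]=18 > arr[7]=8
(1, 4): arr[1]=6 > arr[4]=2
(2, 4): arr[2]=6 > arr[4]=2
(3, 4): arr[3]=17 > arr[4]=2
(3, 5): arr[3]=17 > arr[5]=8
(3, 7): arr[3]=17 > arr[7]=8
(6, 7): arr[6]=18 > arr[7]=8

Total inversions: 12

The array has 12 inversion(s): (0,1), (0,2), (0,3), (0,4), (0,5), (0,7), (1,4), (2,4), (3,4), (3,5), (3,7), (6,7). Each pair (i,j) satisfies i < j and arr[i] > arr[j].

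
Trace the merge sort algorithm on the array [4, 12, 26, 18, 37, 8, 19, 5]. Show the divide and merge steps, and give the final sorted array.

Merge sort trace:

Split: [4, 12, 26, 18, 37, 8, 19, 5] -> [4, 12, 26, 18] and [37, 8, 19, 5]
  Split: [4, 12, 26, 18] -> [4, 12] and [26, 18]
    Split: [4, 12] -> [4] and [12]
    Merge: [4] + [12] -> [4, 12]
    Split: [26, 18] -> [26] and [18]
    Merge: [26] + [18] -> [18, 26]
  Merge: [4, 12] + [18, 26] -> [4, 12, 18, 26]
  Split: [37, 8, 19, 5] -> [37, 8] and [19, 5]
    Split: [37, 8] -> [37] and [8]
    Merge: [37] + [8] -> [8, 37]
    Split: [19, 5] -> [19] and [5]
    Merge: [19] + [5] -> [5, 19]
  Merge: [8, 37] + [5, 19] -> [5, 8, 19, 37]
Merge: [4, 12, 18, 26] + [5, 8, 19, 37] -> [4, 5, 8, 12, 18, 19, 26, 37]

Final sorted array: [4, 5, 8, 12, 18, 19, 26, 37]

The merge sort proceeds by recursively splitting the array and merging sorted halves.
After all merges, the sorted array is [4, 5, 8, 12, 18, 19, 26, 37].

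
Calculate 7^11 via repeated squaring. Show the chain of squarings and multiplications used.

Computing 7^11 by squaring (build up from 7^1; each line after the first costs one multiplication):

7^1 = 7
7^2 = (7^1)^2 = 7^2 = 49
7^4 = (7^2)^2 = 49^2 = 2401
7^5 = 7 * 7^4 = 7 * 2401 = 16807
7^10 = (7^5)^2 = 16807^2 = 282475249
7^11 = 7 * 7^10 = 7 * 282475249 = 1977326743

Result: 1977326743
Multiplications needed: 5 (5 lines after 7^1)

7^11 = 1977326743. Using exponentiation by squaring, this requires 5 multiplications. The key idea: if the exponent is even, square the half-power; if odd, multiply by the base once.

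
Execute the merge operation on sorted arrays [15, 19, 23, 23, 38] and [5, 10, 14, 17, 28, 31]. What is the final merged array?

Merging process:

Compare 15 vs 5: take 5 from right. Merged: [5]
Compare 15 vs 10: take 10 from right. Merged: [5, 10]
Compare 15 vs 14: take 14 from right. Merged: [5, 10, 14]
Compare 15 vs 17: take 15 from left. Merged: [5, 10, 14, 15]
Compare 19 vs 17: take 17 from right. Merged: [5, 10, 14, 15, 17]
Compare 19 vs 28: take 19 from left. Merged: [5, 10, 14, 15, 17, 19]
Compare 23 vs 28: take 23 from left. Merged: [5, 10, 14, 15, 17, 19, 23]
Compare 23 vs 28: take 23 from left. Merged: [5, 10, 14, 15, 17, 19, 23, 23]
Compare 38 vs 28: take 28 from right. Merged: [5, 10, 14, 15, 17, 19, 23, 23, 28]
Compare 38 vs 31: take 31 from right. Merged: [5, 10, 14, 15, 17, 19, 23, 23, 28, 31]
Append remaining from left: [38]. Merged: [5, 10, 14, 15, 17, 19, 23, 23, 28, 31, 38]

Final merged array: [5, 10, 14, 15, 17, 19, 23, 23, 28, 31, 38]
Total comparisons: 10

The merged array is [5, 10, 14, 15, 17, 19, 23, 23, 28, 31, 38], requiring 10 comparisons. The merge step runs in O(n) time where n is the total number of elements.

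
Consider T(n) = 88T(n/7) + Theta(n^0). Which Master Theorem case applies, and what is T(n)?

Master Theorem for T(n) = 88T(n/7) + O(n^0):

a = 88, b = 7, c = 0
log_b(a) = log_7(88) = 2.3009

Case 1: c = 0 < log_7(88) = 2.3009
T(n) = O(n^(log_7 88))

For T(n) = 88T(n/7) + O(n^0): log_7(88) = 2.3009. This is Case 1 of the Master Theorem (c < log_b(a), work dominated by leaves), giving O(n^(log_7 88)).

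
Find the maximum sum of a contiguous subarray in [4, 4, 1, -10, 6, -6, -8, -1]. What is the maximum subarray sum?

Using Kadane's algorithm on [4, 4, 1, -10, 6, -6, -8, -1]:

Scanning through the array:
Position 1 (value 4): max_ending_here = 8, max_so_far = 8
Position 2 (value 1): max_ending_here = 9, max_so_far = 9
Position 3 (value -10): max_ending_here = -1, max_so_far = 9
Position 4 (value 6): max_ending_here = 6, max_so_far = 9
Position 5 (value -6): max_ending_here = 0, max_so_far = 9
Position 6 (value -8): max_ending_here = -8, max_so_far = 9
Position 7 (value -1): max_ending_here = -1, max_so_far = 9

Maximum subarray: [4, 4, 1]
Maximum sum: 9

The maximum subarray is [4, 4, 1] with sum 9. This subarray runs from index 0 to index 2.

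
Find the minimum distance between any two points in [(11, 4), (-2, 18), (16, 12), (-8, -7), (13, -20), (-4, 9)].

Computing all pairwise distances among 6 points:

d((11, 4), (-2, 18)) = 19.105
d((11, 4), (16, 12)) = 9.434
d((11, 4), (-8, -7)) = 21.9545
d((11, 4), (13, -20)) = 24.0832
d((11, 4), (-4, 9)) = 15.8114
d((-2, 18), (16, 12)) = 18.9737
d((-2, 18), (-8, -7)) = 25.7099
d((-2, 18), (13, -20)) = 40.8534
d((-2, 18), (-4, 9)) = 9.2195 <-- minimum
d((16, 12), (-8, -7)) = 30.6105
d((16, 12), (13, -20)) = 32.1403
d((16, 12), (-4, 9)) = 20.2237
d((-8, -7), (13, -20)) = 24.6982
d((-8, -7), (-4, 9)) = 16.4924
d((13, -20), (-4, 9)) = 33.6155

Closest pair: (-2, 18) and (-4, 9) with distance 9.2195

The closest pair is (-2, 18) and (-4, 9) with Euclidean distance 9.2195. For 6 points, brute-force pairwise comparison is shown above. For large n, the divide-and-conquer algorithm (sort by x, recurse on halves, check the dividing strip) achieves O(n log n).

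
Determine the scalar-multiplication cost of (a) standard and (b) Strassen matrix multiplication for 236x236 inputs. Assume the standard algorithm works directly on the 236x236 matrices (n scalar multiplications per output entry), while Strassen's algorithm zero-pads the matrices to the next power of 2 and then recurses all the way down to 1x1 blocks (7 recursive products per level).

Matrix multiplication for 236x236 matrices:

Strassen's algorithm requires power-of-2 dimensions. Pad 236x236 to 256x256 (next power of 2).

Standard algorithm: 236^3 = 13144256 multiplications
Strassen's algorithm: 7^(log2(256)) = 7^8 = 5764801 multiplications
Savings: 13144256 - 5764801 = 7379455 multiplications

Standard: 13144256 multiplications (236^3). Strassen: 5764801 multiplications (7^8, after padding to 256x256). Strassen reduces 8 recursive multiplications to 7 at each level.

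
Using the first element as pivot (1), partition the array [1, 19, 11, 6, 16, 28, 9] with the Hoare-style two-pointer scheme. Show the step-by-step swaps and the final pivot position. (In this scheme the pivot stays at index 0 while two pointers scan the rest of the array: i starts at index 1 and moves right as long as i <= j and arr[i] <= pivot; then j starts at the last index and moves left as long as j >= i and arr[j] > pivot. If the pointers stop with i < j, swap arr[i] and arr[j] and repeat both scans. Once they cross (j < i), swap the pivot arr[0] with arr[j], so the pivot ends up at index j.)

Hoare-style two-pointer partition with pivot = 1:

Initial array: [1, 19, 11, 6, 16, 28, 9]

Pointers start at i = 1, j = 6.
i ends at 1, j ends at 0: the pointers have crossed (j < i), so scanning stops.

j = 0, so swapping arr[0] with arr[j] leaves the pivot at position 0: [1, 19, 11, 6, 16, 28, 9]
Pivot position: 0

After partitioning with pivot 1, the array becomes [1, 19, 11, 6, 16, 28, 9]. The pivot is placed at index 0. All elements to the left of the pivot are <= 1, and all elements to the right are > 1.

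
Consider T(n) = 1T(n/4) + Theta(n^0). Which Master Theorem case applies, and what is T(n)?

Master Theorem for T(n) = 1T(n/4) + O(n^0):

a = 1, b = 4, c = 0
log_b(a) = log_4(1) = 0.0000

Case 2: c = 0 = log_4(1) = 0.0000
T(n) = O(n^0 log n) = O(log n)

For T(n) = 1T(n/4) + O(n^0): log_4(1) = 0.0000. This is Case 2 of the Master Theorem (c = log_b(a), equal work at all levels), giving O(log n).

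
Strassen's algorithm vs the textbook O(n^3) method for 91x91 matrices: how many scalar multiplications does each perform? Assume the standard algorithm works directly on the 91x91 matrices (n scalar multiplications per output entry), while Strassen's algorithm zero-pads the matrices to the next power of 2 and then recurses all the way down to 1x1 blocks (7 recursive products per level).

Matrix multiplication for 91x91 matrices:

Strassen's algorithm requires power-of-2 dimensions. Pad 91x91 to 128x128 (next power of 2).

Standard algorithm: 91^3 = 753571 multiplications
Strassen's algorithm: 7^(log2(128)) = 7^7 = 823543 multiplications
Difference: 753571 - 823543 = -69972 (Strassen uses MORE here due to padding overhead — for small or just-over-power-of-2 n, padding can outweigh the per-level savings)

Standard: 753571 multiplications (91^3). Strassen: 823543 multiplications (7^7, after padding to 128x128). Strassen reduces 8 recursive multiplications to 7 at each level.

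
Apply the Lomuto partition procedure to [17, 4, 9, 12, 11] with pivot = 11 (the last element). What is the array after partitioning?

Lomuto partition with pivot = 11:

Initial array: [17, 4, 9, 12, 11]

arr[0]=17 > 11: no swap
arr[1]=4 <= 11: swap with position 0, array becomes [4, 17, 9, 12, 11]
arr[2]=9 <= 11: swap with position 1, array becomes [4, 9, 17, 12, 11]
arr[3]=12 > 11: no swap

Place pivot at position 2: [4, 9, 11, 12, 17]
Pivot position: 2

After partitioning with pivot 11, the array becomes [4, 9, 11, 12, 17]. The pivot is placed at index 2. All elements to the left of the pivot are <= 11, and all elements to the right are > 11.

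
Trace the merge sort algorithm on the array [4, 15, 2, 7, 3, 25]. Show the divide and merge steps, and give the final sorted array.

Merge sort trace:

Split: [4, 15, 2, 7, 3, 25] -> [4, 15, 2] and [7, 3, 25]
  Split: [4, 15, 2] -> [4] and [15, 2]
    Split: [15, 2] -> [15] and [2]
    Merge: [15] + [2] -> [2, 15]
  Merge: [4] + [2, 15] -> [2, 4, 15]
  Split: [7, 3, 25] -> [7] and [3, 25]
    Split: [3, 25] -> [3] and [25]
    Merge: [3] + [25] -> [3, 25]
  Merge: [7] + [3, 25] -> [3, 7, 25]
Merge: [2, 4, 15] + [3, 7, 25] -> [2, 3, 4, 7, 15, 25]

Final sorted array: [2, 3, 4, 7, 15, 25]

The merge sort proceeds by recursively splitting the array and merging sorted halves.
After all merges, the sorted array is [2, 3, 4, 7, 15, 25].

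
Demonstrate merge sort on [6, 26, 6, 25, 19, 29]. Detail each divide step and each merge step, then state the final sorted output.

Merge sort trace:

Split: [6, 26, 6, 25, 19, 29] -> [6, 26, 6] and [25, 19, 29]
  Split: [6, 26, 6] -> [6] and [26, 6]
    Split: [26, 6] -> [26] and [6]
    Merge: [26] + [6] -> [6, 26]
  Merge: [6] + [6, 26] -> [6, 6, 26]
  Split: [25, 19, 29] -> [25] and [19, 29]
    Split: [19, 29] -> [19] and [29]
    Merge: [19] + [29] -> [19, 29]
  Merge: [25] + [19, 29] -> [19, 25, 29]
Merge: [6, 6, 26] + [19, 25, 29] -> [6, 6, 19, 25, 26, 29]

Final sorted array: [6, 6, 19, 25, 26, 29]

The merge sort proceeds by recursively splitting the array and merging sorted halves.
After all merges, the sorted array is [6, 6, 19, 25, 26, 29].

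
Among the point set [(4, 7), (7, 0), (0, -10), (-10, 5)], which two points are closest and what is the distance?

Computing all pairwise distances among 4 points:

d((4, 7), (7, 0)) = 7.6158 <-- minimum
d((4, 7), (0, -10)) = 17.4642
d((4, 7), (-10, 5)) = 14.1421
d((7, 0), (0, -10)) = 12.2066
d((7, 0), (-10, 5)) = 17.72
d((0, -10), (-10, 5)) = 18.0278

Closest pair: (4, 7) and (7, 0) with distance 7.6158

The closest pair is (4, 7) and (7, 0) with Euclidean distance 7.6158. For 4 points, brute-force pairwise comparison is shown above. For large n, the divide-and-conquer algorithm (sort by x, recurse on halves, check the dividing strip) achieves O(n log n).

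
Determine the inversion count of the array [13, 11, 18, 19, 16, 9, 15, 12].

Finding inversions in [13, 11, 18, 19, 16, 9, 15, 12]:

(0, 1): arr[0]=13 > arr[1]=11
(0, 5): arr[0]=13 > arr[5]=9
(0, 7): arr[0]=13 > arr[7]=12
(1, 5): arr[1]=11 > arr[5]=9
(2, 4): arr[2]=18 > arr[4]=16
(2, 5): arr[2]=18 > arr[5]=9
(2, 6): arr[2]=18 > arr[6]=15
(2, 7): arr[2]=18 > arr[7]=12
(3, 4): arr[3]=19 > arr[4]=16
(3, 5): arr[3]=19 > arr[5]=9
(3, 6): arr[3]=19 > arr[6]=15
(3, 7): arr[3]=19 > arr[7]=12
(4, 5): arr[4]=16 > arr[5]=9
(4, 6): arr[4]=16 > arr[6]=15
(4, 7): arr[4]=16 > arr[7]=12
(6, 7): arr[6]=15 > arr[7]=12

Total inversions: 16

The array has 16 inversion(s): (0,1), (0,5), (0,7), (1,5), (2,4), (2,5), (2,6), (2,7), (3,4), (3,5), (3,6), (3,7), (4,5), (4,6), (4,7), (6,7). Each pair (i,j) satisfies i < j and arr[i] > arr[j].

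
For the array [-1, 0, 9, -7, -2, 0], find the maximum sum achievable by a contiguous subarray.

Using Kadane's algorithm on [-1, 0, 9, -7, -2, 0]:

Scanning through the array:
Position 1 (value 0): max_ending_here = 0, max_so_far = 0
Position 2 (value 9): max_ending_here = 9, max_so_far = 9
Position 3 (value -7): max_ending_here = 2, max_so_far = 9
Position 4 (value -2): max_ending_here = 0, max_so_far = 9
Position 5 (value 0): max_ending_here = 0, max_so_far = 9

Maximum subarray: [0, 9]
Maximum sum: 9

The maximum subarray is [0, 9] with sum 9. This subarray runs from index 1 to index 2.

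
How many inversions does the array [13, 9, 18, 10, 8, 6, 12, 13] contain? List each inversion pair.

Finding inversions in [13, 9, 18, 10, 8, 6, 12, 13]:

(0, 1): arr[0]=13 > arr[1]=9
(0, 3): arr[0]=13 > arr[3]=10
(0, 4): arr[0]=13 > arr[4]=8
(0, 5): arr[0]=13 > arr[5]=6
(0, 6): arr[0]=13 > arr[6]=12
(1, 4): arr[1]=9 > arr[4]=8
(1, 5): arr[1]=9 > arr[5]=6
(2, 3): arr[2]=18 > arr[3]=10
(2, 4): arr[2]=18 > arr[4]=8
(2, 5): arr[2]=18 > arr[5]=6
(2, 6): arr[2]=18 > arr[6]=12
(2, 7): arr[2]=18 > arr[7]=13
(3, 4): arr[3]=10 > arr[4]=8
(3, 5): arr[3]=10 > arr[5]=6
(4, 5): arr[4]=8 > arr[5]=6

Total inversions: 15

The array has 15 inversion(s): (0,1), (0,3), (0,4), (0,5), (0,6), (1,4), (1,5), (2,3), (2,4), (2,5), (2,6), (2,7), (3,4), (3,5), (4,5). Each pair (i,j) satisfies i < j and arr[i] > arr[j].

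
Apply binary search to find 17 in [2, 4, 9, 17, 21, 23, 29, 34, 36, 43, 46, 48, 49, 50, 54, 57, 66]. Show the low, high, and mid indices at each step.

Binary search for 17 in [2, 4, 9, 17, 21, 23, 29, 34, 36, 43, 46, 48, 49, 50, 54, 57, 66]:

lo=0, hi=16, mid=8, arr[mid]=36 -> 36 > 17, search left half
lo=0, hi=7, mid=3, arr[mid]=17 -> Found target at index 3!

Binary search finds 17 at index 3 after 2 comparisons. The search repeatedly halves the search space by comparing with the middle element.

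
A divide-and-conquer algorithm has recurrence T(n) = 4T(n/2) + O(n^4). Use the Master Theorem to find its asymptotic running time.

Master Theorem for T(n) = 4T(n/2) + O(n^4):

a = 4, b = 2, c = 4
log_b(a) = log_2(4) = 2.0000

Case 3: c = 4 > log_2(4) = 2.0000
T(n) = O(n^4) = O(n^4)

For T(n) = 4T(n/2) + O(n^4): log_2(4) = 2.0000. This is Case 3 of the Master Theorem (c > log_b(a), work dominated by root), giving O(n^4).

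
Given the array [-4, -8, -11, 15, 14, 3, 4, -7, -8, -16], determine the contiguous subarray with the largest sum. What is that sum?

Using Kadane's algorithm on [-4, -8, -11, 15, 14, 3, 4, -7, -8, -16]:

Scanning through the array:
Position 1 (value -8): max_ending_here = -8, max_so_far = -4
Position 2 (value -11): max_ending_here = -11, max_so_far = -4
Position 3 (value 15): max_ending_here = 15, max_so_far = 15
Position 4 (value 14): max_ending_here = 29, max_so_far = 29
Position 5 (value 3): max_ending_here = 32, max_so_far = 32
Position 6 (value 4): max_ending_here = 36, max_so_far = 36
Position 7 (value -7): max_ending_here = 29, max_so_far = 36
Position 8 (value -8): max_ending_here = 21, max_so_far = 36
Position 9 (value -16): max_ending_here = 5, max_so_far = 36

Maximum subarray: [15, 14, 3, 4]
Maximum sum: 36

The maximum subarray is [15, 14, 3, 4] with sum 36. This subarray runs from index 3 to index 6.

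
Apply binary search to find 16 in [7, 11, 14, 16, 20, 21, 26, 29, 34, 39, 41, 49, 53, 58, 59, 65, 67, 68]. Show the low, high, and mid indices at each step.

Binary search for 16 in [7, 11, 14, 16, 20, 21, 26, 29, 34, 39, 41, 49, 53, 58, 59, 65, 67, 68]:

lo=0, hi=17, mid=8, arr[mid]=34 -> 34 > 16, search left half
lo=0, hi=7, mid=3, arr[mid]=16 -> Found target at index 3!

Binary search finds 16 at index 3 after 2 comparisons. The search repeatedly halves the search space by comparing with the middle element.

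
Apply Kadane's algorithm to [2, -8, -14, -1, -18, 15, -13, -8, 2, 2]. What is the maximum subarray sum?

Using Kadane's algorithm on [2, -8, -14, -1, -18, 15, -13, -8, 2, 2]:

Scanning through the array:
Position 1 (value -8): max_ending_here = -6, max_so_far = 2
Position 2 (value -14): max_ending_here = -14, max_so_far = 2
Position 3 (value -1): max_ending_here = -1, max_so_far = 2
Position 4 (value -18): max_ending_here = -18, max_so_far = 2
Position 5 (value 15): max_ending_here = 15, max_so_far = 15
Position 6 (value -13): max_ending_here = 2, max_so_far = 15
Position 7 (value -8): max_ending_here = -6, max_so_far = 15
Position 8 (value 2): max_ending_here = 2, max_so_far = 15
Position 9 (value 2): max_ending_here = 4, max_so_far = 15

Maximum subarray: [15]
Maximum sum: 15

The maximum subarray is [15] with sum 15. This subarray runs from index 5 to index 5.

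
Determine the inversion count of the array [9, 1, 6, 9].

Finding inversions in [9, 1, 6, 9]:

(0, 1): arr[0]=9 > arr[1]=1
(0, 2): arr[0]=9 > arr[2]=6

Total inversions: 2

The array has 2 inversion(s): (0,1), (0,2). Each pair (i,j) satisfies i < j and arr[i] > arr[j].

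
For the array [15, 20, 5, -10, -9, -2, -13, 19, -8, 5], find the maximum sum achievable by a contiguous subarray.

Using Kadane's algorithm on [15, 20, 5, -10, -9, -2, -13, 19, -8, 5]:

Scanning through the array:
Position 1 (value 20): max_ending_here = 35, max_so_far = 35
Position 2 (value 5): max_ending_here = 40, max_so_far = 40
Position 3 (value -10): max_ending_here = 30, max_so_far = 40
Position 4 (value -9): max_ending_here = 21, max_so_far = 40
Position 5 (value -2): max_ending_here = 19, max_so_far = 40
Position 6 (value -13): max_ending_here = 6, max_so_far = 40
Position 7 (value 19): max_ending_here = 25, max_so_far = 40
Position 8 (value -8): max_ending_here = 17, max_so_far = 40
Position 9 (value 5): max_ending_here = 22, max_so_far = 40

Maximum subarray: [15, 20, 5]
Maximum sum: 40

The maximum subarray is [15, 20, 5] with sum 40. This subarray runs from index 0 to index 2.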